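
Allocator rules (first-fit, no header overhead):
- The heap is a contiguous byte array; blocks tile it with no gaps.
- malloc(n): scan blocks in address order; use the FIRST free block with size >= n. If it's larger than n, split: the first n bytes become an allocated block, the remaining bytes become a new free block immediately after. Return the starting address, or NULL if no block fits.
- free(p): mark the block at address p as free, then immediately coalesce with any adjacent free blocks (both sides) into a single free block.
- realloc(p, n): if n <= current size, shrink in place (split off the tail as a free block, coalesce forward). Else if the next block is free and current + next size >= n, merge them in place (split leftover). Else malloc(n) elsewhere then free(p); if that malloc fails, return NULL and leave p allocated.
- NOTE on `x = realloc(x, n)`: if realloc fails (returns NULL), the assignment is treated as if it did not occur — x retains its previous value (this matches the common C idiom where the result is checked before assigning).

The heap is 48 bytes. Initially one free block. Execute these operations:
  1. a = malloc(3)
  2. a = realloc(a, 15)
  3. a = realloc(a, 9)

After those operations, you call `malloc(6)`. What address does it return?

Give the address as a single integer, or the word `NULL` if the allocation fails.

Answer: 9

Derivation:
Op 1: a = malloc(3) -> a = 0; heap: [0-2 ALLOC][3-47 FREE]
Op 2: a = realloc(a, 15) -> a = 0; heap: [0-14 ALLOC][15-47 FREE]
Op 3: a = realloc(a, 9) -> a = 0; heap: [0-8 ALLOC][9-47 FREE]
malloc(6): first-fit scan over [0-8 ALLOC][9-47 FREE] -> 9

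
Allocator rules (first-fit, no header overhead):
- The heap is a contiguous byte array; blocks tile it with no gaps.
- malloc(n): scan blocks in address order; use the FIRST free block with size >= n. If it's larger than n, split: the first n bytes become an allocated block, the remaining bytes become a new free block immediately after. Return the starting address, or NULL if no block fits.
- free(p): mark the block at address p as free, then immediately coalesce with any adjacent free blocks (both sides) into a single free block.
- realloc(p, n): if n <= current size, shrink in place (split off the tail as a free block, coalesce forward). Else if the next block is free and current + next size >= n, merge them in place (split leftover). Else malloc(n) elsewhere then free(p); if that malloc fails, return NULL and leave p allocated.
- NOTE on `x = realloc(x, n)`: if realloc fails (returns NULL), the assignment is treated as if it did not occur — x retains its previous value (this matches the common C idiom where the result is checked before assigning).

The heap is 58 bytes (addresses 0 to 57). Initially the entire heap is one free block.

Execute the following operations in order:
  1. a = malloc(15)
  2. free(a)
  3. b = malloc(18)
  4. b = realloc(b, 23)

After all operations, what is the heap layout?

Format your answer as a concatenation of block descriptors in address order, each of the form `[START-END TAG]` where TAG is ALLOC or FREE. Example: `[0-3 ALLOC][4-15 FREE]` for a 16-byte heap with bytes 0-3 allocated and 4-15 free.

Answer: [0-22 ALLOC][23-57 FREE]

Derivation:
Op 1: a = malloc(15) -> a = 0; heap: [0-14 ALLOC][15-57 FREE]
Op 2: free(a) -> (freed a); heap: [0-57 FREE]
Op 3: b = malloc(18) -> b = 0; heap: [0-17 ALLOC][18-57 FREE]
Op 4: b = realloc(b, 23) -> b = 0; heap: [0-22 ALLOC][23-57 FREE]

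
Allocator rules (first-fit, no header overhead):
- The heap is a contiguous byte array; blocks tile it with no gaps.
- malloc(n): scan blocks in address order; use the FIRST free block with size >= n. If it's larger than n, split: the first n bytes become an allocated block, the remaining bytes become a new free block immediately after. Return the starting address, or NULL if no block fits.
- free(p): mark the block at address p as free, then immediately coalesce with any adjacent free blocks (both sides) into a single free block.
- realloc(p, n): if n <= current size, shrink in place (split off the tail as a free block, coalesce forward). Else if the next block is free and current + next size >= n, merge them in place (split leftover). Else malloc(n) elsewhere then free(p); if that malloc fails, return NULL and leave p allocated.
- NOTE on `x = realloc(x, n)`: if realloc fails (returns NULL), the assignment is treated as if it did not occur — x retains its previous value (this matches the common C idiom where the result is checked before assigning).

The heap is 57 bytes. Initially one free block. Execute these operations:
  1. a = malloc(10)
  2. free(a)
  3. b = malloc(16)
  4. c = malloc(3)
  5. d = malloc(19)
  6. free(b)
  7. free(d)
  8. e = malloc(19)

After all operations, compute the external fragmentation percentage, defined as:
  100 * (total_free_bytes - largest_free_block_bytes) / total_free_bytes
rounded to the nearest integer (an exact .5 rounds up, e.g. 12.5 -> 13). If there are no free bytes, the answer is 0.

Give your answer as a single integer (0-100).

Answer: 46

Derivation:
Op 1: a = malloc(10) -> a = 0; heap: [0-9 ALLOC][10-56 FREE]
Op 2: free(a) -> (freed a); heap: [0-56 FREE]
Op 3: b = malloc(16) -> b = 0; heap: [0-15 ALLOC][16-56 FREE]
Op 4: c = malloc(3) -> c = 16; heap: [0-15 ALLOC][16-18 ALLOC][19-56 FREE]
Op 5: d = malloc(19) -> d = 19; heap: [0-15 ALLOC][16-18 ALLOC][19-37 ALLOC][38-56 FREE]
Op 6: free(b) -> (freed b); heap: [0-15 FREE][16-18 ALLOC][19-37 ALLOC][38-56 FREE]
Op 7: free(d) -> (freed d); heap: [0-15 FREE][16-18 ALLOC][19-56 FREE]
Op 8: e = malloc(19) -> e = 19; heap: [0-15 FREE][16-18 ALLOC][19-37 ALLOC][38-56 FREE]
Free blocks: [16 19] total_free=35 largest=19 -> 100*(35-19)/35 = 1600/35 ≈ 45.714 -> rounds to 46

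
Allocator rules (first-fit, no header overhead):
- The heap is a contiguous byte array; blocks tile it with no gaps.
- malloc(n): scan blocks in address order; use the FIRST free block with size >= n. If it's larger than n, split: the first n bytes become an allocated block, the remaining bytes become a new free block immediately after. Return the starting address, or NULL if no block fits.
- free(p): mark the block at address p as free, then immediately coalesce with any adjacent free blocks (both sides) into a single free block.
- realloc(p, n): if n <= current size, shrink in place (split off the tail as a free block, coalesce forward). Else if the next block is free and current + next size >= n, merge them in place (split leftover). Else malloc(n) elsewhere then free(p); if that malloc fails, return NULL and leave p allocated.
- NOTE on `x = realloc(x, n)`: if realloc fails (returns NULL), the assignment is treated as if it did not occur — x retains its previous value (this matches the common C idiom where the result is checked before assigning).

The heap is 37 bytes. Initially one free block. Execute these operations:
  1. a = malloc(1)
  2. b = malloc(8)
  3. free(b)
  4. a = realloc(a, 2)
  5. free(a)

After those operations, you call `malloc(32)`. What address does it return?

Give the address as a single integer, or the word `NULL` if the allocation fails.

Op 1: a = malloc(1) -> a = 0; heap: [0-0 ALLOC][1-36 FREE]
Op 2: b = malloc(8) -> b = 1; heap: [0-0 ALLOC][1-8 ALLOC][9-36 FREE]
Op 3: free(b) -> (freed b); heap: [0-0 ALLOC][1-36 FREE]
Op 4: a = realloc(a, 2) -> a = 0; heap: [0-1 ALLOC][2-36 FREE]
Op 5: free(a) -> (freed a); heap: [0-36 FREE]
malloc(32): first-fit scan over [0-36 FREE] -> 0

Answer: 0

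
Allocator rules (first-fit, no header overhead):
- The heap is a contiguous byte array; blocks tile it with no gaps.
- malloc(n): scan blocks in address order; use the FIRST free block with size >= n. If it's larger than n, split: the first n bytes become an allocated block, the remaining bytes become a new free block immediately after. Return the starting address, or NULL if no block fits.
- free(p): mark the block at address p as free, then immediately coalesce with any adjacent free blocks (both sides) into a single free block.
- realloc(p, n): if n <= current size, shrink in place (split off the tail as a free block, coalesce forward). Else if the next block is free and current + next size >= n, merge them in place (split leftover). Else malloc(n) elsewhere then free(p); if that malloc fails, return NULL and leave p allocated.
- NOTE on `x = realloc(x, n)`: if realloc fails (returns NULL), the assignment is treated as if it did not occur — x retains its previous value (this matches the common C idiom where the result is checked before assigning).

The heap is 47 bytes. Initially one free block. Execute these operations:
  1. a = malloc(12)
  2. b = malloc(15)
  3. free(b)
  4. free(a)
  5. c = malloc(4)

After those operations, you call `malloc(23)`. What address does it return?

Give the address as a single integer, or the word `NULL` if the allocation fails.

Op 1: a = malloc(12) -> a = 0; heap: [0-11 ALLOC][12-46 FREE]
Op 2: b = malloc(15) -> b = 12; heap: [0-11 ALLOC][12-26 ALLOC][27-46 FREE]
Op 3: free(b) -> (freed b); heap: [0-11 ALLOC][12-46 FREE]
Op 4: free(a) -> (freed a); heap: [0-46 FREE]
Op 5: c = malloc(4) -> c = 0; heap: [0-3 ALLOC][4-46 FREE]
malloc(23): first-fit scan over [0-3 ALLOC][4-46 FREE] -> 4

Answer: 4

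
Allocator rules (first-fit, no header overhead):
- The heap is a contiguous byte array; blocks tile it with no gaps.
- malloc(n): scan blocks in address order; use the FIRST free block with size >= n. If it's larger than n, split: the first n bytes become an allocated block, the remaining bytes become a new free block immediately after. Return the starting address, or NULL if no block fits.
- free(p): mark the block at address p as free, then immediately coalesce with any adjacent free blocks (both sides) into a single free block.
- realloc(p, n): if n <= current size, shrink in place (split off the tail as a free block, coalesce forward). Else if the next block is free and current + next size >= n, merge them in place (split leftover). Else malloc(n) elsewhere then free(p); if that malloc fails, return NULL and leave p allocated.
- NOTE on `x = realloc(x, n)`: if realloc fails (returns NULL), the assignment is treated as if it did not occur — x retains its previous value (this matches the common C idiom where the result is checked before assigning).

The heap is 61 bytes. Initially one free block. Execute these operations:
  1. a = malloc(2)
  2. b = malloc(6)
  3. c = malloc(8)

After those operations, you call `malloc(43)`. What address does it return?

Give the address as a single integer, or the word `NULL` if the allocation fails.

Answer: 16

Derivation:
Op 1: a = malloc(2) -> a = 0; heap: [0-1 ALLOC][2-60 FREE]
Op 2: b = malloc(6) -> b = 2; heap: [0-1 ALLOC][2-7 ALLOC][8-60 FREE]
Op 3: c = malloc(8) -> c = 8; heap: [0-1 ALLOC][2-7 ALLOC][8-15 ALLOC][16-60 FREE]
malloc(43): first-fit scan over [0-1 ALLOC][2-7 ALLOC][8-15 ALLOC][16-60 FREE] -> 16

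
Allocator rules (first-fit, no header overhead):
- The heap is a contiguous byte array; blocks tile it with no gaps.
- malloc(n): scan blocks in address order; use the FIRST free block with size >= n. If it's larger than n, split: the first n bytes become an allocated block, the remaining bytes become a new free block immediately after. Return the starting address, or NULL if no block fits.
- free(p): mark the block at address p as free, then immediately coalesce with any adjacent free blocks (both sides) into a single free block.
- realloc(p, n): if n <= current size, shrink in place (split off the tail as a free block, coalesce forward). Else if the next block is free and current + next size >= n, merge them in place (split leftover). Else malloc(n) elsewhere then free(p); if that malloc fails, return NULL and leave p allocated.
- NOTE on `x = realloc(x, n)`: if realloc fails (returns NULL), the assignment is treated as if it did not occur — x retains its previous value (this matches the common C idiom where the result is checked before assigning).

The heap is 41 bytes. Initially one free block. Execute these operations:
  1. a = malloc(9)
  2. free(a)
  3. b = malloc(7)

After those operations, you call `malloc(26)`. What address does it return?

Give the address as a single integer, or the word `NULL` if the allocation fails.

Answer: 7

Derivation:
Op 1: a = malloc(9) -> a = 0; heap: [0-8 ALLOC][9-40 FREE]
Op 2: free(a) -> (freed a); heap: [0-40 FREE]
Op 3: b = malloc(7) -> b = 0; heap: [0-6 ALLOC][7-40 FREE]
malloc(26): first-fit scan over [0-6 ALLOC][7-40 FREE] -> 7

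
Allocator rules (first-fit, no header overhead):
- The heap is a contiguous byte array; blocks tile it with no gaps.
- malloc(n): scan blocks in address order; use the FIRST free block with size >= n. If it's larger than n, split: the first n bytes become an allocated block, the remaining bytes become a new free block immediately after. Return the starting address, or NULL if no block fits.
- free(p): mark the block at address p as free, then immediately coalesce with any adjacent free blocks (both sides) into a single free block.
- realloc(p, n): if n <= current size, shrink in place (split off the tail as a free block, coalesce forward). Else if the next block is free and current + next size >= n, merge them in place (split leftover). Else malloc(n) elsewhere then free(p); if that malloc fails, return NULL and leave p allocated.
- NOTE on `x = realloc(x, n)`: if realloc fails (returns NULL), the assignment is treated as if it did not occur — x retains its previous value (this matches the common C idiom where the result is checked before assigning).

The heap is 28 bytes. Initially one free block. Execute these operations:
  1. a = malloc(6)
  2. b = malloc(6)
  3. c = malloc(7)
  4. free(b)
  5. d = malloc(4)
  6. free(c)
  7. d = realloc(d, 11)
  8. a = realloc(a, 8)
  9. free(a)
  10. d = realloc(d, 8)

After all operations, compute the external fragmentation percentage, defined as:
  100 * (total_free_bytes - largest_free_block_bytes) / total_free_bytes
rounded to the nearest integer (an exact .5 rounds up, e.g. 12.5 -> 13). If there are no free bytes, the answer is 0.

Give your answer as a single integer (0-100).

Op 1: a = malloc(6) -> a = 0; heap: [0-5 ALLOC][6-27 FREE]
Op 2: b = malloc(6) -> b = 6; heap: [0-5 ALLOC][6-11 ALLOC][12-27 FREE]
Op 3: c = malloc(7) -> c = 12; heap: [0-5 ALLOC][6-11 ALLOC][12-18 ALLOC][19-27 FREE]
Op 4: free(b) -> (freed b); heap: [0-5 ALLOC][6-11 FREE][12-18 ALLOC][19-27 FREE]
Op 5: d = malloc(4) -> d = 6; heap: [0-5 ALLOC][6-9 ALLOC][10-11 FREE][12-18 ALLOC][19-27 FREE]
Op 6: free(c) -> (freed c); heap: [0-5 ALLOC][6-9 ALLOC][10-27 FREE]
Op 7: d = realloc(d, 11) -> d = 6; heap: [0-5 ALLOC][6-16 ALLOC][17-27 FREE]
Op 8: a = realloc(a, 8) -> a = 17; heap: [0-5 FREE][6-16 ALLOC][17-24 ALLOC][25-27 FREE]
Op 9: free(a) -> (freed a); heap: [0-5 FREE][6-16 ALLOC][17-27 FREE]
Op 10: d = realloc(d, 8) -> d = 6; heap: [0-5 FREE][6-13 ALLOC][14-27 FREE]
Free blocks: [6 14] total_free=20 largest=14 -> 100*(20-14)/20 = 600/20 = 30

Answer: 30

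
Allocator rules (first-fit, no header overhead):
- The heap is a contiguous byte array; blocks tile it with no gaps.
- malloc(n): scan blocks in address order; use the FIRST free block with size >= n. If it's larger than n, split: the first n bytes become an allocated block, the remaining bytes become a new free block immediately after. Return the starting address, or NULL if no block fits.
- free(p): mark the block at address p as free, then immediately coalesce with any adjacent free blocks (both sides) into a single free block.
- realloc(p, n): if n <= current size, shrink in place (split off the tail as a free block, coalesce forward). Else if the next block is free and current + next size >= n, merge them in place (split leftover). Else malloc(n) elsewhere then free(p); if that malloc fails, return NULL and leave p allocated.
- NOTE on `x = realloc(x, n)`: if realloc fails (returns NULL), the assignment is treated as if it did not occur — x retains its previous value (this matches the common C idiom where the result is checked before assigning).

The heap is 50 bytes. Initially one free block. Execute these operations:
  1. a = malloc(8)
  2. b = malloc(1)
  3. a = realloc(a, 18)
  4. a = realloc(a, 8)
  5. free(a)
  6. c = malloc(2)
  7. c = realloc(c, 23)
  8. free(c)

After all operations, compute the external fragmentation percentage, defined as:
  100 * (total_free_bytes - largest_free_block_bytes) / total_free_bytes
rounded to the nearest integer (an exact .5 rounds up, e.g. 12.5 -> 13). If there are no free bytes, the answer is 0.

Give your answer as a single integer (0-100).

Op 1: a = malloc(8) -> a = 0; heap: [0-7 ALLOC][8-49 FREE]
Op 2: b = malloc(1) -> b = 8; heap: [0-7 ALLOC][8-8 ALLOC][9-49 FREE]
Op 3: a = realloc(a, 18) -> a = 9; heap: [0-7 FREE][8-8 ALLOC][9-26 ALLOC][27-49 FREE]
Op 4: a = realloc(a, 8) -> a = 9; heap: [0-7 FREE][8-8 ALLOC][9-16 ALLOC][17-49 FREE]
Op 5: free(a) -> (freed a); heap: [0-7 FREE][8-8 ALLOC][9-49 FREE]
Op 6: c = malloc(2) -> c = 0; heap: [0-1 ALLOC][2-7 FREE][8-8 ALLOC][9-49 FREE]
Op 7: c = realloc(c, 23) -> c = 9; heap: [0-7 FREE][8-8 ALLOC][9-31 ALLOC][32-49 FREE]
Op 8: free(c) -> (freed c); heap: [0-7 FREE][8-8 ALLOC][9-49 FREE]
Free blocks: [8 41] total_free=49 largest=41 -> 100*(49-41)/49 = 800/49 ≈ 16.327 -> rounds to 16

Answer: 16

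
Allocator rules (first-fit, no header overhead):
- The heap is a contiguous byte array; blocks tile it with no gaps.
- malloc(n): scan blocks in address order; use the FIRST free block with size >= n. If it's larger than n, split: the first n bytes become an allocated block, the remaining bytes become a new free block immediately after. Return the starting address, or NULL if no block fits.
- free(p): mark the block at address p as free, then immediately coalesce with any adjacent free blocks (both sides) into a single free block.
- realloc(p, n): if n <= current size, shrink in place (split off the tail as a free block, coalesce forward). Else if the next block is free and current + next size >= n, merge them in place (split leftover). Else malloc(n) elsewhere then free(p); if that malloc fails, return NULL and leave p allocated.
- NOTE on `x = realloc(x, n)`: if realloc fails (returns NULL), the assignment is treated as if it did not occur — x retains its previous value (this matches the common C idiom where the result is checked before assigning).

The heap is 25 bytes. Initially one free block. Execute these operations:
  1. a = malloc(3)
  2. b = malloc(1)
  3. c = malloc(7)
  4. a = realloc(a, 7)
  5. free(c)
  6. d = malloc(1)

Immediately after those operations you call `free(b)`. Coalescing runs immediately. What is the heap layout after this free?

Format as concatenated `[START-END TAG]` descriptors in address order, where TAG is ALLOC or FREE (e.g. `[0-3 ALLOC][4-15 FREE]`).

Op 1: a = malloc(3) -> a = 0; heap: [0-2 ALLOC][3-24 FREE]
Op 2: b = malloc(1) -> b = 3; heap: [0-2 ALLOC][3-3 ALLOC][4-24 FREE]
Op 3: c = malloc(7) -> c = 4; heap: [0-2 ALLOC][3-3 ALLOC][4-10 ALLOC][11-24 FREE]
Op 4: a = realloc(a, 7) -> a = 11; heap: [0-2 FREE][3-3 ALLOC][4-10 ALLOC][11-17 ALLOC][18-24 FREE]
Op 5: free(c) -> (freed c); heap: [0-2 FREE][3-3 ALLOC][4-10 FREE][11-17 ALLOC][18-24 FREE]
Op 6: d = malloc(1) -> d = 0; heap: [0-0 ALLOC][1-2 FREE][3-3 ALLOC][4-10 FREE][11-17 ALLOC][18-24 FREE]
free(b): b = 3 -> block [3-3 ALLOC]; mark free, coalesce with adjacent free neighbors -> [0-0 ALLOC][1-10 FREE][11-17 ALLOC][18-24 FREE]

Answer: [0-0 ALLOC][1-10 FREE][11-17 ALLOC][18-24 FREE]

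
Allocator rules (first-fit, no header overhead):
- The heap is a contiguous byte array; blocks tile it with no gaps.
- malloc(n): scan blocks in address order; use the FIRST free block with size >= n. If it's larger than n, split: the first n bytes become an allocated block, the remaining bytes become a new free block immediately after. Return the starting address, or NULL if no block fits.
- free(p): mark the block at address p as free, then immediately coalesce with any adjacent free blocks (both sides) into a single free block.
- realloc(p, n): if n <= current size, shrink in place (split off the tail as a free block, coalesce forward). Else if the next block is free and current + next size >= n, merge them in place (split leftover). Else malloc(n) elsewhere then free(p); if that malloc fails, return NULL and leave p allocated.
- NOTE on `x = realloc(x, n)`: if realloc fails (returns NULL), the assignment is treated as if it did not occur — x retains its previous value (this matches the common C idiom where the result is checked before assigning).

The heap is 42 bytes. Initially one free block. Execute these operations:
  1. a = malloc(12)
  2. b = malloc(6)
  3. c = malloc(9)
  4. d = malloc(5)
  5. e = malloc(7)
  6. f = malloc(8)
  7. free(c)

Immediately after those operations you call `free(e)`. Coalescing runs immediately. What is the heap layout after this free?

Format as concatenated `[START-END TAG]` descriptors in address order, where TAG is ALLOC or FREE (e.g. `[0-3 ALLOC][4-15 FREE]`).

Answer: [0-11 ALLOC][12-17 ALLOC][18-26 FREE][27-31 ALLOC][32-41 FREE]

Derivation:
Op 1: a = malloc(12) -> a = 0; heap: [0-11 ALLOC][12-41 FREE]
Op 2: b = malloc(6) -> b = 12; heap: [0-11 ALLOC][12-17 ALLOC][18-41 FREE]
Op 3: c = malloc(9) -> c = 18; heap: [0-11 ALLOC][12-17 ALLOC][18-26 ALLOC][27-41 FREE]
Op 4: d = malloc(5) -> d = 27; heap: [0-11 ALLOC][12-17 ALLOC][18-26 ALLOC][27-31 ALLOC][32-41 FREE]
Op 5: e = malloc(7) -> e = 32; heap: [0-11 ALLOC][12-17 ALLOC][18-26 ALLOC][27-31 ALLOC][32-38 ALLOC][39-41 FREE]
Op 6: f = malloc(8) -> f = NULL; heap: [0-11 ALLOC][12-17 ALLOC][18-26 ALLOC][27-31 ALLOC][32-38 ALLOC][39-41 FREE]
Op 7: free(c) -> (freed c); heap: [0-11 ALLOC][12-17 ALLOC][18-26 FREE][27-31 ALLOC][32-38 ALLOC][39-41 FREE]
free(e): e = 32 -> block [32-38 ALLOC]; mark free, coalesce with adjacent free neighbors -> [0-11 ALLOC][12-17 ALLOC][18-26 FREE][27-31 ALLOC][32-41 FREE]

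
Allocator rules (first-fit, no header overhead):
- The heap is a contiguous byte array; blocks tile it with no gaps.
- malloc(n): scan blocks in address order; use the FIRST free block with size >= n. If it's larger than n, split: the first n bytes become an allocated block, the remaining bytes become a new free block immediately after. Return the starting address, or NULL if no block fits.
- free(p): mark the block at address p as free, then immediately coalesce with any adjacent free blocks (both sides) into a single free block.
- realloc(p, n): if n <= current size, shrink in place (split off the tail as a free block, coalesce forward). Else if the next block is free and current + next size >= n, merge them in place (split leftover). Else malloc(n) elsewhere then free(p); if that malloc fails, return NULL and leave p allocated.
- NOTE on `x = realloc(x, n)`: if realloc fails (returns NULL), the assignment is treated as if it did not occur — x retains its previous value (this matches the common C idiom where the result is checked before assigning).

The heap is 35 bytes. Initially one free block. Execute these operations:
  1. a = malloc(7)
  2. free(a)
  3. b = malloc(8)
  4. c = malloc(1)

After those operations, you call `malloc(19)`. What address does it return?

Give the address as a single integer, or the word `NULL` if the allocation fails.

Answer: 9

Derivation:
Op 1: a = malloc(7) -> a = 0; heap: [0-6 ALLOC][7-34 FREE]
Op 2: free(a) -> (freed a); heap: [0-34 FREE]
Op 3: b = malloc(8) -> b = 0; heap: [0-7 ALLOC][8-34 FREE]
Op 4: c = malloc(1) -> c = 8; heap: [0-7 ALLOC][8-8 ALLOC][9-34 FREE]
malloc(19): first-fit scan over [0-7 ALLOC][8-8 ALLOC][9-34 FREE] -> 9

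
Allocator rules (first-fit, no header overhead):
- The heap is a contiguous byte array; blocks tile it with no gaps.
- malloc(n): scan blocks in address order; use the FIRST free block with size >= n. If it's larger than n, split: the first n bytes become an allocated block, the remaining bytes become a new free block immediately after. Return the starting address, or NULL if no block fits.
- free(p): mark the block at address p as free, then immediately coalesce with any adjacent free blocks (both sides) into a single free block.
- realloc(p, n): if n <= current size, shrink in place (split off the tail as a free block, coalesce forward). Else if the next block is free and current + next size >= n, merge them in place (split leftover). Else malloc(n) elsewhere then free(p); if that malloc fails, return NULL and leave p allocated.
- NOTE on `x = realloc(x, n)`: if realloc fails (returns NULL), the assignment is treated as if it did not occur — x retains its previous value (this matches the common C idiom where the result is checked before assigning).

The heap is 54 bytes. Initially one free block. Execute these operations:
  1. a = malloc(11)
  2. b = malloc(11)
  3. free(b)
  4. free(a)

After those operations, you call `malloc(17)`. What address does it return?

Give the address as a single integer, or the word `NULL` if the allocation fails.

Answer: 0

Derivation:
Op 1: a = malloc(11) -> a = 0; heap: [0-10 ALLOC][11-53 FREE]
Op 2: b = malloc(11) -> b = 11; heap: [0-10 ALLOC][11-21 ALLOC][22-53 FREE]
Op 3: free(b) -> (freed b); heap: [0-10 ALLOC][11-53 FREE]
Op 4: free(a) -> (freed a); heap: [0-53 FREE]
malloc(17): first-fit scan over [0-53 FREE] -> 0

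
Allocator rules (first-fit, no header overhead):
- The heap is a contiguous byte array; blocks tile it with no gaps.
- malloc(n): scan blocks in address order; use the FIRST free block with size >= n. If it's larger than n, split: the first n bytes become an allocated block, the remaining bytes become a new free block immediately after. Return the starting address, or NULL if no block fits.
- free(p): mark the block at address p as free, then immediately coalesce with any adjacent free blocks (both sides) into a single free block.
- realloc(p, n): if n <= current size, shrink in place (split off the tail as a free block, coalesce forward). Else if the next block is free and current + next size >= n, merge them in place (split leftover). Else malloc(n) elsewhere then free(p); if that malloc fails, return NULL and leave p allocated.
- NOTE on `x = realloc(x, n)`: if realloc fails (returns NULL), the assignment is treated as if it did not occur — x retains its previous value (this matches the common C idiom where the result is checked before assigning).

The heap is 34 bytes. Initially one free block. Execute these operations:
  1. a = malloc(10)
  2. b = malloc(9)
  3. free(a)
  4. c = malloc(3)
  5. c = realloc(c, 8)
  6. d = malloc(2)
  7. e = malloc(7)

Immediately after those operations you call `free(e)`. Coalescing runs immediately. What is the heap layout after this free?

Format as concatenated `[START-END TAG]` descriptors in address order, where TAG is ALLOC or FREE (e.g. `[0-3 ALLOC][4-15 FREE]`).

Answer: [0-7 ALLOC][8-9 ALLOC][10-18 ALLOC][19-33 FREE]

Derivation:
Op 1: a = malloc(10) -> a = 0; heap: [0-9 ALLOC][10-33 FREE]
Op 2: b = malloc(9) -> b = 10; heap: [0-9 ALLOC][10-18 ALLOC][19-33 FREE]
Op 3: free(a) -> (freed a); heap: [0-9 FREE][10-18 ALLOC][19-33 FREE]
Op 4: c = malloc(3) -> c = 0; heap: [0-2 ALLOC][3-9 FREE][10-18 ALLOC][19-33 FREE]
Op 5: c = realloc(c, 8) -> c = 0; heap: [0-7 ALLOC][8-9 FREE][10-18 ALLOC][19-33 FREE]
Op 6: d = malloc(2) -> d = 8; heap: [0-7 ALLOC][8-9 ALLOC][10-18 ALLOC][19-33 FREE]
Op 7: e = malloc(7) -> e = 19; heap: [0-7 ALLOC][8-9 ALLOC][10-18 ALLOC][19-25 ALLOC][26-33 FREE]
free(e): e = 19 -> block [19-25 ALLOC]; mark free, coalesce with adjacent free neighbors -> [0-7 ALLOC][8-9 ALLOC][10-18 ALLOC][19-33 FREE]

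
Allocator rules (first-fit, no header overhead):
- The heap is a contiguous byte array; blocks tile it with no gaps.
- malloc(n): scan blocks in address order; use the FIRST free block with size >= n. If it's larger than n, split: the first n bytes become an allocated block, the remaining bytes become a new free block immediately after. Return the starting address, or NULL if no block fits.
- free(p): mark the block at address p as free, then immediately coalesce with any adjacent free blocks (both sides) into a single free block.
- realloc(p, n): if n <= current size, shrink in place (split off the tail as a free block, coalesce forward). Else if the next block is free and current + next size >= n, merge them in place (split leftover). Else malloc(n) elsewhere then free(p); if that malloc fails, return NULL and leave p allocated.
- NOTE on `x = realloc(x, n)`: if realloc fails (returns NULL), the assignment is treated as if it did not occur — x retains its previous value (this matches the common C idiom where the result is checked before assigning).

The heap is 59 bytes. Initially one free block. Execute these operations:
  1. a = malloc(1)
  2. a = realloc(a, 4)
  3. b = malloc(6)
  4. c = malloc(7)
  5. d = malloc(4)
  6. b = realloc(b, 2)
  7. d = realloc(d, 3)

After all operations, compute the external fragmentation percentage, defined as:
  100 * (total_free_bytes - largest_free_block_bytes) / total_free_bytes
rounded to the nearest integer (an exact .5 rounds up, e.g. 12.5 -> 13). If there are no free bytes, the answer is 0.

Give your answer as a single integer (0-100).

Op 1: a = malloc(1) -> a = 0; heap: [0-0 ALLOC][1-58 FREE]
Op 2: a = realloc(a, 4) -> a = 0; heap: [0-3 ALLOC][4-58 FREE]
Op 3: b = malloc(6) -> b = 4; heap: [0-3 ALLOC][4-9 ALLOC][10-58 FREE]
Op 4: c = malloc(7) -> c = 10; heap: [0-3 ALLOC][4-9 ALLOC][10-16 ALLOC][17-58 FREE]
Op 5: d = malloc(4) -> d = 17; heap: [0-3 ALLOC][4-9 ALLOC][10-16 ALLOC][17-20 ALLOC][21-58 FREE]
Op 6: b = realloc(b, 2) -> b = 4; heap: [0-3 ALLOC][4-5 ALLOC][6-9 FREE][10-16 ALLOC][17-20 ALLOC][21-58 FREE]
Op 7: d = realloc(d, 3) -> d = 17; heap: [0-3 ALLOC][4-5 ALLOC][6-9 FREE][10-16 ALLOC][17-19 ALLOC][20-58 FREE]
Free blocks: [4 39] total_free=43 largest=39 -> 100*(43-39)/43 = 400/43 ≈ 9.302 -> rounds to 9

Answer: 9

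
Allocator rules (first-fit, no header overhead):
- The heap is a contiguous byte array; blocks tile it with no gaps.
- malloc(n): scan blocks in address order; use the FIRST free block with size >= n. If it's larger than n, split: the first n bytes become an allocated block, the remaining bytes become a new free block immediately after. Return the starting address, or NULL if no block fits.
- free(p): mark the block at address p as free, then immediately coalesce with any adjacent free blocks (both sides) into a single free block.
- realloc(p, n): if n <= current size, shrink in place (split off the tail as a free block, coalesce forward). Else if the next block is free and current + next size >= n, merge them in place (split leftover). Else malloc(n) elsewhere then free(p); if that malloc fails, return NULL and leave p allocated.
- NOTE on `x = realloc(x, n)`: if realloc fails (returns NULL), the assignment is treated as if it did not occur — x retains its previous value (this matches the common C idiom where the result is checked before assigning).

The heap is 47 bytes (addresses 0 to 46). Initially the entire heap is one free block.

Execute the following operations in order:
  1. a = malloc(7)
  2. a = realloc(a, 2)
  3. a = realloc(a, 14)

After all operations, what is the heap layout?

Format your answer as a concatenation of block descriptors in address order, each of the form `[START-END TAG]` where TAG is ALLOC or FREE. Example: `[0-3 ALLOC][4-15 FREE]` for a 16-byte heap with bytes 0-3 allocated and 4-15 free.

Answer: [0-13 ALLOC][14-46 FREE]

Derivation:
Op 1: a = malloc(7) -> a = 0; heap: [0-6 ALLOC][7-46 FREE]
Op 2: a = realloc(a, 2) -> a = 0; heap: [0-1 ALLOC][2-46 FREE]
Op 3: a = realloc(a, 14) -> a = 0; heap: [0-13 ALLOC][14-46 FREE]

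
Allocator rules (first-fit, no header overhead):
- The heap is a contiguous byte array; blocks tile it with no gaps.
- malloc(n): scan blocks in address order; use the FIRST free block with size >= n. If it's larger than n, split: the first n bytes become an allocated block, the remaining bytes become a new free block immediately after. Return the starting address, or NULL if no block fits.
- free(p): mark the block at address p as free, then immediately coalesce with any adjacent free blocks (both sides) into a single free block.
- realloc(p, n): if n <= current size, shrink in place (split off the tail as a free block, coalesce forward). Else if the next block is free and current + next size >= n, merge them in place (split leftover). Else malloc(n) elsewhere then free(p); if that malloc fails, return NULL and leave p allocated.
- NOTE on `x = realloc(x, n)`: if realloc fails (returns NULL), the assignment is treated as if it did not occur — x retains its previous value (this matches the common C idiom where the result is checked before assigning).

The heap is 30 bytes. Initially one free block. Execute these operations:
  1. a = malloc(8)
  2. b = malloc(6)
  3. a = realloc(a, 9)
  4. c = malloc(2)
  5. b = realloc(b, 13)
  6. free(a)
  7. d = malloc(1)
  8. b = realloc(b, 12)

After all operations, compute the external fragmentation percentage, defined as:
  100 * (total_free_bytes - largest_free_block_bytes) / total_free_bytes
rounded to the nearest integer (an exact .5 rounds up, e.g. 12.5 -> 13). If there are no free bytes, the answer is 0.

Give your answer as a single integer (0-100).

Op 1: a = malloc(8) -> a = 0; heap: [0-7 ALLOC][8-29 FREE]
Op 2: b = malloc(6) -> b = 8; heap: [0-7 ALLOC][8-13 ALLOC][14-29 FREE]
Op 3: a = realloc(a, 9) -> a = 14; heap: [0-7 FREE][8-13 ALLOC][14-22 ALLOC][23-29 FREE]
Op 4: c = malloc(2) -> c = 0; heap: [0-1 ALLOC][2-7 FREE][8-13 ALLOC][14-22 ALLOC][23-29 FREE]
Op 5: b = realloc(b, 13) -> NULL (b unchanged); heap: [0-1 ALLOC][2-7 FREE][8-13 ALLOC][14-22 ALLOC][23-29 FREE]
Op 6: free(a) -> (freed a); heap: [0-1 ALLOC][2-7 FREE][8-13 ALLOC][14-29 FREE]
Op 7: d = malloc(1) -> d = 2; heap: [0-1 ALLOC][2-2 ALLOC][3-7 FREE][8-13 ALLOC][14-29 FREE]
Op 8: b = realloc(b, 12) -> b = 8; heap: [0-1 ALLOC][2-2 ALLOC][3-7 FREE][8-19 ALLOC][20-29 FREE]
Free blocks: [5 10] total_free=15 largest=10 -> 100*(15-10)/15 = 500/15 ≈ 33.333 -> rounds to 33

Answer: 33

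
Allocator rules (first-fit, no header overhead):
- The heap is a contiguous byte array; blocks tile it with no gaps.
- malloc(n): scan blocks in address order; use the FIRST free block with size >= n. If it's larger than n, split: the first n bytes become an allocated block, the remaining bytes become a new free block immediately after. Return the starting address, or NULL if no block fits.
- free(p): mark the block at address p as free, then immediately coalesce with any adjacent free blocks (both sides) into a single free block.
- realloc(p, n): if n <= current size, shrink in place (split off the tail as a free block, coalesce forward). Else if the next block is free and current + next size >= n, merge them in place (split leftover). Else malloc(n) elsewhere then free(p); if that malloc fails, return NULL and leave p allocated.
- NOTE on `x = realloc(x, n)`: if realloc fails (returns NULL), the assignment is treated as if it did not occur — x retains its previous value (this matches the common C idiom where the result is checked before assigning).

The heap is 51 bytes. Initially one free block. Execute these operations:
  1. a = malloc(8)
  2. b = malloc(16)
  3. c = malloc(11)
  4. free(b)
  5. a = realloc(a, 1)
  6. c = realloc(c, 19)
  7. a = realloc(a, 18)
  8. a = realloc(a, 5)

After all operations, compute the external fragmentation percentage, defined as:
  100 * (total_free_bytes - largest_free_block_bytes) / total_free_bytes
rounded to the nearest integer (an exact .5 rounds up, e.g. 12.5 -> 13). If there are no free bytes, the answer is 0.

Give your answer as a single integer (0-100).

Answer: 30

Derivation:
Op 1: a = malloc(8) -> a = 0; heap: [0-7 ALLOC][8-50 FREE]
Op 2: b = malloc(16) -> b = 8; heap: [0-7 ALLOC][8-23 ALLOC][24-50 FREE]
Op 3: c = malloc(11) -> c = 24; heap: [0-7 ALLOC][8-23 ALLOC][24-34 ALLOC][35-50 FREE]
Op 4: free(b) -> (freed b); heap: [0-7 ALLOC][8-23 FREE][24-34 ALLOC][35-50 FREE]
Op 5: a = realloc(a, 1) -> a = 0; heap: [0-0 ALLOC][1-23 FREE][24-34 ALLOC][35-50 FREE]
Op 6: c = realloc(c, 19) -> c = 24; heap: [0-0 ALLOC][1-23 FREE][24-42 ALLOC][43-50 FREE]
Op 7: a = realloc(a, 18) -> a = 0; heap: [0-17 ALLOC][18-23 FREE][24-42 ALLOC][43-50 FREE]
Op 8: a = realloc(a, 5) -> a = 0; heap: [0-4 ALLOC][5-23 FREE][24-42 ALLOC][43-50 FREE]
Free blocks: [19 8] total_free=27 largest=19 -> 100*(27-19)/27 = 800/27 ≈ 29.630 -> rounds to 30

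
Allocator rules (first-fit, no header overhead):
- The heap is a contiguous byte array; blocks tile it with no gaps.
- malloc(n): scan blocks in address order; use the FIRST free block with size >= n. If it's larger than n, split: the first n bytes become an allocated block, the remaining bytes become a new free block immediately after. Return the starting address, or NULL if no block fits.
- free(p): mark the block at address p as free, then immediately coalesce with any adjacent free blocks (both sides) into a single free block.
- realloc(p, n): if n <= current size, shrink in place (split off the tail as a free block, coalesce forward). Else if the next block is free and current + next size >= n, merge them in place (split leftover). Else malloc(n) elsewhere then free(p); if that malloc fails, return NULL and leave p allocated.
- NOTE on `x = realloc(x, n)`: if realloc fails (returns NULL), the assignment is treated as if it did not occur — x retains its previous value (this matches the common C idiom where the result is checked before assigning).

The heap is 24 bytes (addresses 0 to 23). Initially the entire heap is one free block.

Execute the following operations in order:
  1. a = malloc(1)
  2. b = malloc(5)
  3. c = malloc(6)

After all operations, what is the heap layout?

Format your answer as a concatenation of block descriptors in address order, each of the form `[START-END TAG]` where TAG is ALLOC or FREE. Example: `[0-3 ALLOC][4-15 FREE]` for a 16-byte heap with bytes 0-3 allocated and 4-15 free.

Answer: [0-0 ALLOC][1-5 ALLOC][6-11 ALLOC][12-23 FREE]

Derivation:
Op 1: a = malloc(1) -> a = 0; heap: [0-0 ALLOC][1-23 FREE]
Op 2: b = malloc(5) -> b = 1; heap: [0-0 ALLOC][1-5 ALLOC][6-23 FREE]
Op 3: c = malloc(6) -> c = 6; heap: [0-0 ALLOC][1-5 ALLOC][6-11 ALLOC][12-23 FREE]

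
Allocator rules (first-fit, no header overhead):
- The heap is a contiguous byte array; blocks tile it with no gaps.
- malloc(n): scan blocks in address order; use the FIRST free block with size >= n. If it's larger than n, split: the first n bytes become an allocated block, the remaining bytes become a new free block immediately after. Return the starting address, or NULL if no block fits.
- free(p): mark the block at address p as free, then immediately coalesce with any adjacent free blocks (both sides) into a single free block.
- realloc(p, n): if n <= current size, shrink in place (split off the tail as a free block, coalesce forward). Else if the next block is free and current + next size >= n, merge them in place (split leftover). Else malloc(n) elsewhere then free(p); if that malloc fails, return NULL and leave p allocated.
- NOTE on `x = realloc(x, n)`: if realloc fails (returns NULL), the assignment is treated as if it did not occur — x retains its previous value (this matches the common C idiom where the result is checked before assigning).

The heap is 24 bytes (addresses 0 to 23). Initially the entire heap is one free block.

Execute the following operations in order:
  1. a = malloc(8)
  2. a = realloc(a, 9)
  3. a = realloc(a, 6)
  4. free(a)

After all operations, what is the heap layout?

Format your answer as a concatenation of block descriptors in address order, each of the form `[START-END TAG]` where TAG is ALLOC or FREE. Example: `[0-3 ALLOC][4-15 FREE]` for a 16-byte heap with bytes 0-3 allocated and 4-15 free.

Answer: [0-23 FREE]

Derivation:
Op 1: a = malloc(8) -> a = 0; heap: [0-7 ALLOC][8-23 FREE]
Op 2: a = realloc(a, 9) -> a = 0; heap: [0-8 ALLOC][9-23 FREE]
Op 3: a = realloc(a, 6) -> a = 0; heap: [0-5 ALLOC][6-23 FREE]
Op 4: free(a) -> (freed a); heap: [0-23 FREE]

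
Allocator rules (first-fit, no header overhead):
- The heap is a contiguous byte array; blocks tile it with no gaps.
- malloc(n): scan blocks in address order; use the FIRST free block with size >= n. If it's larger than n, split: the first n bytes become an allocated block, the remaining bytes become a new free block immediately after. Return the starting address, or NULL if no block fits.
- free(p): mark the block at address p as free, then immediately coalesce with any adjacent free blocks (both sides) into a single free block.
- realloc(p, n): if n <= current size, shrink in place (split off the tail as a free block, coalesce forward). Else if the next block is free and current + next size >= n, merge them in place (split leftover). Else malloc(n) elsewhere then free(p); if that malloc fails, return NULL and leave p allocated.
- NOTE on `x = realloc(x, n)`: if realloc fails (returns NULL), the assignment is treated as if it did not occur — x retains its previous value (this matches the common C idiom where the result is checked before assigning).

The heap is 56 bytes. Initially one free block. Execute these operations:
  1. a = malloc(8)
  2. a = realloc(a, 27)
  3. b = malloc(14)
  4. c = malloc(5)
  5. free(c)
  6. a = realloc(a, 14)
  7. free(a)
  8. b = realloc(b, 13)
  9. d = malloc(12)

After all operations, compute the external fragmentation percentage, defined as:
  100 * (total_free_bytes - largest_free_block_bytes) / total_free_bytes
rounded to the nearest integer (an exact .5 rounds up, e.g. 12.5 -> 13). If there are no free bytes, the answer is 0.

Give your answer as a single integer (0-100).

Op 1: a = malloc(8) -> a = 0; heap: [0-7 ALLOC][8-55 FREE]
Op 2: a = realloc(a, 27) -> a = 0; heap: [0-26 ALLOC][27-55 FREE]
Op 3: b = malloc(14) -> b = 27; heap: [0-26 ALLOC][27-40 ALLOC][41-55 FREE]
Op 4: c = malloc(5) -> c = 41; heap: [0-26 ALLOC][27-40 ALLOC][41-45 ALLOC][46-55 FREE]
Op 5: free(c) -> (freed c); heap: [0-26 ALLOC][27-40 ALLOC][41-55 FREE]
Op 6: a = realloc(a, 14) -> a = 0; heap: [0-13 ALLOC][14-26 FREE][27-40 ALLOC][41-55 FREE]
Op 7: free(a) -> (freed a); heap: [0-26 FREE][27-40 ALLOC][41-55 FREE]
Op 8: b = realloc(b, 13) -> b = 27; heap: [0-26 FREE][27-39 ALLOC][40-55 FREE]
Op 9: d = malloc(12) -> d = 0; heap: [0-11 ALLOC][12-26 FREE][27-39 ALLOC][40-55 FREE]
Free blocks: [15 16] total_free=31 largest=16 -> 100*(31-16)/31 = 1500/31 ≈ 48.387 -> rounds to 48

Answer: 48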